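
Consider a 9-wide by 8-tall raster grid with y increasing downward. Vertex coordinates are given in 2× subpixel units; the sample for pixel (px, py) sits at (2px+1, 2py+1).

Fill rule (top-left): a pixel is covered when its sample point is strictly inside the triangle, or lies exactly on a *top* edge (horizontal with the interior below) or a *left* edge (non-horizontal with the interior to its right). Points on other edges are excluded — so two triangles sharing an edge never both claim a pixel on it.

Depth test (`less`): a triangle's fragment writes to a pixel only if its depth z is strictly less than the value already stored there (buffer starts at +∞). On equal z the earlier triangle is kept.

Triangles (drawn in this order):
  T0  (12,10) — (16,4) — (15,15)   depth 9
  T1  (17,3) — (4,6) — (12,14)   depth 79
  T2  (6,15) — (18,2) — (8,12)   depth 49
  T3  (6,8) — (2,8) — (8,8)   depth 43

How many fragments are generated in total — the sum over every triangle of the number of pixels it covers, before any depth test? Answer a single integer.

T0:
  2·area = 38
  edge (12, 10)→(16, 4): d=(4,-6) top-left  bias=+0
  edge (16, 4)→(15, 15): d=(-1,11) right/bottom  bias=-1
  edge (15, 15)→(12, 10): d=(-3,-5) top-left  bias=+0
    (4,2)@(9, 5): e=[-38,76,0] → ·  [on edge]
    (7,3)@(15, 7): e=[6,8,24] → █
    (8,3)@(17, 7): e=[18,-14,34] → ·
    (6,4)@(13, 9): e=[2,28,8] → █
    (8,4)@(17, 9): e=[26,-16,28] → ·
    (6,5)@(13, 11): e=[10,26,2] → █
    (8,5)@(17, 11): e=[34,-18,22] → ·
    (6,6)@(13, 13): e=[18,24,-4] → ·
    (7,6)@(15, 13): e=[30,2,6] → █
    (8,6)@(17, 13): e=[42,-20,16] → ·
    (7,7)@(15, 15): e=[38,0,0] → ·  [on edge]
  covered (6 px):
    · · · · · · · · ·
    · · · · · · · · ·
    · · · · · · · · ·
    · · · · · · · █ ·
    · · · · · · █ █ ·
    · · · · · · █ █ ·
    · · · · · · · █ ·
    · · · · · · · · ·
T1:
  2·area = 128  (B↔C swapped to make it positive)
  edge (17, 3)→(12, 14): d=(-5,11) right/bottom  bias=-1
  edge (12, 14)→(4, 6): d=(-8,-8) top-left  bias=+0
  edge (4, 6)→(17, 3): d=(13,-3) top-left  bias=+0
    (0,1)@(1, 3): e=[176,0,-48] → ·  [on edge]
    (8,1)@(17, 3): e=[0,128,0] → ·  [on edge]
    (1,2)@(3, 5): e=[144,0,-16] → ·  [on edge]
    (4,2)@(9, 5): e=[78,48,2] → █
    (5,2)@(11, 5): e=[56,64,8] → █
    (6,2)@(13, 5): e=[34,80,14] → █
    (7,2)@(15, 5): e=[12,96,20] → █
    (8,2)@(17, 5): e=[-10,112,26] → ·
    (2,3)@(5, 7): e=[112,0,16] → █  [on edge]
    (3,3)@(7, 7): e=[90,16,22] → █
    (8,3)@(17, 7): e=[-20,96,52] → ·
    (2,4)@(5, 9): e=[102,-16,42] → ·
    (3,4)@(7, 9): e=[80,0,48] → █  [on edge]
    (4,5)@(9, 11): e=[48,0,80] → █  [on edge]
    (5,6)@(11, 13): e=[16,0,112] → █  [on edge]
    (6,7)@(13, 15): e=[-16,0,144] → ·  [on edge]
  covered (18 px):
    · · · · · · · · ·
    · · · · · · · · ·
    · · · · █ █ █ █ ·
    · · █ █ █ █ █ █ ·
    · · · █ █ █ █ · ·
    · · · · █ █ █ · ·
    · · · · · █ · · ·
    · · · · · · · · ·
T2:
  2·area = 10  (B↔C swapped to make it positive)
  edge (6, 15)→(8, 12): d=(2,-3) top-left  bias=+0
  edge (8, 12)→(18, 2): d=(10,-10) top-left  bias=+0
  edge (18, 2)→(6, 15): d=(-12,13) right/bottom  bias=-1
    (8,1)@(17, 3): e=[9,0,1] → █  [on edge]
    (7,2)@(15, 5): e=[7,0,3] → █  [on edge]
    (8,2)@(17, 5): e=[13,20,-23] → ·
    (6,3)@(13, 7): e=[5,0,5] → █  [on edge]
    (7,3)@(15, 7): e=[11,20,-21] → ·
    (5,4)@(11, 9): e=[3,0,7] → █  [on edge]
    (6,4)@(13, 9): e=[9,20,-19] → ·
    (4,5)@(9, 11): e=[1,0,9] → █  [on edge]
    (5,5)@(11, 11): e=[7,20,-17] → ·
    (3,6)@(7, 13): e=[-1,0,11] → ·  [on edge]
    (4,6)@(9, 13): e=[5,20,-15] → ·
    (2,7)@(5, 15): e=[-3,0,13] → ·  [on edge]
  covered (5 px):
    · · · · · · · · ·
    · · · · · · · · █
    · · · · · · · █ ·
    · · · · · · █ · ·
    · · · · · █ · · ·
    · · · · █ · · · ·
    · · · · · · · · ·
    · · · · · · · · ·
T3:
  degenerate (2·area = 0) — covers nothing

Answer: 29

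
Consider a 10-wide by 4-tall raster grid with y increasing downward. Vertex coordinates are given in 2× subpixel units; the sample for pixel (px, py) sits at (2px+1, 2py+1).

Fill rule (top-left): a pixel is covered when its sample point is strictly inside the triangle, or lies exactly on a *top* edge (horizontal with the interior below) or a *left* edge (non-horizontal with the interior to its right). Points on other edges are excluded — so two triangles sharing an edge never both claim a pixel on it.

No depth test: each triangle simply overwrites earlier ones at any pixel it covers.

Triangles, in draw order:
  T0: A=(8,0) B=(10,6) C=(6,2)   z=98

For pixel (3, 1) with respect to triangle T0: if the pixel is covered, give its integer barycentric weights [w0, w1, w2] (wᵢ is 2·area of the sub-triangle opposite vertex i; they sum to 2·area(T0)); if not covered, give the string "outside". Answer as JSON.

T0:
  2·area = 16
  edge (8, 0)→(10, 6): d=(2,6) right/bottom  bias=-1
  edge (10, 6)→(6, 2): d=(-4,-4) top-left  bias=+0
  edge (6, 2)→(8, 0): d=(2,-2) top-left  bias=+0
    (2,0)@(5, 1): e=[20,0,-4] → ·  [on edge]
    (3,0)@(7, 1): e=[8,8,0] → █  [on edge]
    (4,0)@(9, 1): e=[-4,16,4] → ·
    (2,1)@(5, 3): e=[24,-8,0] → ·  [on edge]
    (3,1)@(7, 3): e=[12,0,4] → █  [on edge]
    (4,1)@(9, 3): e=[0,8,8] → ·  [on edge]
    (1,2)@(3, 5): e=[40,-24,0] → ·  [on edge]
    (3,2)@(7, 5): e=[16,-8,8] → ·
    (4,2)@(9, 5): e=[4,0,12] → █  [on edge]
    (5,2)@(11, 5): e=[-8,8,16] → ·
    (0,3)@(1, 7): e=[56,-40,0] → ·  [on edge]
    (4,3)@(9, 7): e=[8,-8,16] → ·
    (5,3)@(11, 7): e=[-4,0,20] → ·  [on edge]
  covered (3 px):
    · · · █ · · · · · ·
    · · · █ · · · · · ·
    · · · · █ · · · · ·
    · · · · · · · · · ·

Result: [0,4,12]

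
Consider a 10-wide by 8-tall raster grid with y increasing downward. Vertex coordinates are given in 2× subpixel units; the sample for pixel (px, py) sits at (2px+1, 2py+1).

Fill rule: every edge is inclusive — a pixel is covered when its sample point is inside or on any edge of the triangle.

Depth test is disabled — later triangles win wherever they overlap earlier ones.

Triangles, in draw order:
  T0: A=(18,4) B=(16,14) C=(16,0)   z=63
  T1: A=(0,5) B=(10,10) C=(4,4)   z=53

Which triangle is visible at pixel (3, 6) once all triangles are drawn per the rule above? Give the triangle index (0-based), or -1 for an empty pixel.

T0:
  2·area = 28
  edge (18, 4)→(16, 14): d=(-2,10) inclusive
  edge (16, 14)→(16, 0): d=(0,-14) inclusive
  edge (16, 0)→(18, 4): d=(2,4) inclusive
    (8,1)@(17, 3): e=[12,14,2] → #
    (9,1)@(19, 3): e=[-8,42,-6] → ·
    (8,2)@(17, 5): e=[8,14,6] → #
    (9,2)@(19, 5): e=[-12,42,-2] → ·
    (8,3)@(17, 7): e=[4,14,10] → #
    (9,3)@(19, 7): e=[-16,42,2] → ·
    (8,4)@(17, 9): e=[0,14,14] → #  [on edge]
    (9,4)@(19, 9): e=[-20,42,6] → ·
    (8,5)@(17, 11): e=[-4,14,18] → ·
  covered (4 px):
    · · · · · · · · · ·
    · · · · · · · · # ·
    · · · · · · · · # ·
    · · · · · · · · # ·
    · · · · · · · · # ·
    · · · · · · · · · ·
    · · · · · · · · · ·
    · · · · · · · · · ·
T1:
  2·area = 30  (B↔C swapped to make it positive)
  edge (0, 5)→(4, 4): d=(4,-1) inclusive
  edge (4, 4)→(10, 10): d=(6,6) inclusive
  edge (10, 10)→(0, 5): d=(-10,-5) inclusive
    (0,0)@(1, 1): e=[-15,0,45] → ·  [on edge]
    (1,1)@(3, 3): e=[-5,0,35] → ·  [on edge]
    (0,2)@(1, 5): e=[1,24,5] → #
    (1,2)@(3, 5): e=[3,12,15] → #
    (2,2)@(5, 5): e=[5,0,25] → #  [on edge]
    (3,2)@(7, 5): e=[7,-12,35] → ·
    (0,3)@(1, 7): e=[9,36,-15] → ·
    (1,3)@(3, 7): e=[11,24,-5] → ·
    (2,3)@(5, 7): e=[13,12,5] → #
    (3,3)@(7, 7): e=[15,0,15] → #  [on edge]
    (4,3)@(9, 7): e=[17,-12,25] → ·
    (2,4)@(5, 9): e=[21,24,-15] → ·
    (4,4)@(9, 9): e=[25,0,5] → #  [on edge]
    (5,5)@(11, 11): e=[35,0,-5] → ·  [on edge]
    (6,6)@(13, 13): e=[45,0,-15] → ·  [on edge]
    (7,7)@(15, 15): e=[55,0,-25] → ·  [on edge]
  covered (6 px):
    · · · · · · · · · ·
    · · · · · · · · · ·
    # # # · · · · · · ·
    · · # # · · · · · ·
    · · · · # · · · · ·
    · · · · · · · · · ·
    · · · · · · · · · ·
    · · · · · · · · · ·

Z-buffer (winner per pixel, '.' = empty):
  . . . . . . . . . .
  . . . . . . . . 0 .
  1 1 1 . . . . . 0 .
  . . 1 1 . . . . 0 .
  . . . . 1 . . . 0 .
  . . . . . . . . . .
  . . . . . . . . . .
  . . . . . . . . . .

Final: -1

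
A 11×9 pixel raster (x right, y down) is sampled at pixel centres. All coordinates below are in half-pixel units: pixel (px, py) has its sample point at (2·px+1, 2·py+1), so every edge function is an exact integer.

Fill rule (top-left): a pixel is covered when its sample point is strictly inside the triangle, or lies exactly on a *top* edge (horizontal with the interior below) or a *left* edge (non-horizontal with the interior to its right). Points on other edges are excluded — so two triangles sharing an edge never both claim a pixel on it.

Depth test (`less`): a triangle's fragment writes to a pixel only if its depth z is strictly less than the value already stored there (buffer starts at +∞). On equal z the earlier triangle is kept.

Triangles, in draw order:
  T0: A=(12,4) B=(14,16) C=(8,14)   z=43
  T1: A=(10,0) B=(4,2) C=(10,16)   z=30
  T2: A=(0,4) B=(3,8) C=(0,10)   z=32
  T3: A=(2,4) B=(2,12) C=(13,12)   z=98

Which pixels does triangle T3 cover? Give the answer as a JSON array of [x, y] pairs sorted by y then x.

T0:
  2·area = 68
  edge (12, 4)→(14, 16): d=(2,12) right/bottom  bias=-1
  edge (14, 16)→(8, 14): d=(-6,-2) top-left  bias=+0
  edge (8, 14)→(12, 4): d=(4,-10) top-left  bias=+0
    (5,3)@(11, 7): e=[18,48,2] → #
    (6,3)@(13, 7): e=[-6,52,22] → ·
    (5,4)@(11, 9): e=[22,36,10] → #
    (6,4)@(13, 9): e=[-2,40,30] → ·
    (5,5)@(11, 11): e=[26,24,18] → #
    (6,5)@(13, 11): e=[2,28,38] → #
    (7,5)@(15, 11): e=[-22,32,58] → ·
    (2,6)@(5, 13): e=[102,0,-34] → ·  [on edge]
    (4,6)@(9, 13): e=[54,8,6] → #
    (7,6)@(15, 13): e=[-18,20,66] → ·
    (4,7)@(9, 15): e=[58,-4,14] → ·
    (5,7)@(11, 15): e=[34,0,34] → #  [on edge]
    (8,8)@(17, 17): e=[-34,0,102] → ·  [on edge]
  covered (9 px):
    · · · · · · · · · · ·
    · · · · · · · · · · ·
    · · · · · · · · · · ·
    · · · · · # · · · · ·
    · · · · · # · · · · ·
    · · · · · # # · · · ·
    · · · · # # # · · · ·
    · · · · · # # · · · ·
    · · · · · · · · · · ·
T1:
  2·area = 96  (B↔C swapped to make it positive)
  edge (10, 0)→(10, 16): d=(0,16) right/bottom  bias=-1
  edge (10, 16)→(4, 2): d=(-6,-14) top-left  bias=+0
  edge (4, 2)→(10, 0): d=(6,-2) top-left  bias=+0
    (3,0)@(7, 1): e=[48,48,0] → #  [on edge]
    (4,0)@(9, 1): e=[16,76,4] → #
    (5,0)@(11, 1): e=[-16,104,8] → ·
    (0,1)@(1, 3): e=[144,-48,0] → ·  [on edge]
    (2,1)@(5, 3): e=[80,8,8] → #
    (5,1)@(11, 3): e=[-16,92,20] → ·
    (2,2)@(5, 5): e=[80,-4,20] → ·
    (3,2)@(7, 5): e=[48,24,24] → #
    (5,2)@(11, 5): e=[-16,80,32] → ·
    (3,3)@(7, 7): e=[48,12,36] → #
    (5,3)@(11, 7): e=[-16,68,44] → ·
    (3,4)@(7, 9): e=[48,0,48] → #  [on edge]
  covered (13 px):
    · · · # # · · · · · ·
    · · # # # · · · · · ·
    · · · # # · · · · · ·
    · · · # # · · · · · ·
    · · · # # · · · · · ·
    · · · · # · · · · · ·
    · · · · # · · · · · ·
    · · · · · · · · · · ·
    · · · · · · · · · · ·
T2:
  2·area = 18
  edge (0, 4)→(3, 8): d=(3,4) right/bottom  bias=-1
  edge (3, 8)→(0, 10): d=(-3,2) right/bottom  bias=-1
  edge (0, 10)→(0, 4): d=(0,-6) top-left  bias=+0
    (0,3)@(1, 7): e=[5,7,6] → #
    (1,3)@(3, 7): e=[-3,3,18] → ·
    (0,4)@(1, 9): e=[11,1,6] → #
    (1,4)@(3, 9): e=[3,-3,18] → ·
    (0,5)@(1, 11): e=[17,-5,6] → ·
  covered (2 px):
    · · · · · · · · · · ·
    · · · · · · · · · · ·
    · · · · · · · · · · ·
    # · · · · · · · · · ·
    # · · · · · · · · · ·
    · · · · · · · · · · ·
    · · · · · · · · · · ·
    · · · · · · · · · · ·
    · · · · · · · · · · ·
T3:
  2·area = 88  (B↔C swapped to make it positive)
  edge (2, 4)→(13, 12): d=(11,8) right/bottom  bias=-1
  edge (13, 12)→(2, 12): d=(-11,0) right/bottom  bias=-1
  edge (2, 12)→(2, 4): d=(0,-8) top-left  bias=+0
    (1,2)@(3, 5): e=[3,77,8] → #
    (2,2)@(5, 5): e=[-13,77,24] → ·
    (1,3)@(3, 7): e=[25,55,8] → #
    (2,3)@(5, 7): e=[9,55,24] → #
    (3,3)@(7, 7): e=[-7,55,40] → ·
    (1,4)@(3, 9): e=[47,33,8] → #
    (3,4)@(7, 9): e=[15,33,40] → #
    (4,4)@(9, 9): e=[-1,33,56] → ·
    (1,5)@(3, 11): e=[69,11,8] → #
    (4,5)@(9, 11): e=[21,11,56] → #
    (5,5)@(11, 11): e=[5,11,72] → #
    (6,5)@(13, 11): e=[-11,11,88] → ·
  covered (11 px):
    · · · · · · · · · · ·
    · · · · · · · · · · ·
    · # · · · · · · · · ·
    · # # · · · · · · · ·
    · # # # · · · · · · ·
    · # # # # # · · · · ·
    · · · · · · · · · · ·
    · · · · · · · · · · ·
    · · · · · · · · · · ·

Result: [[1,2],[1,3],[2,3],[1,4],[2,4],[3,4],[1,5],[2,5],[3,5],[4,5],[5,5]]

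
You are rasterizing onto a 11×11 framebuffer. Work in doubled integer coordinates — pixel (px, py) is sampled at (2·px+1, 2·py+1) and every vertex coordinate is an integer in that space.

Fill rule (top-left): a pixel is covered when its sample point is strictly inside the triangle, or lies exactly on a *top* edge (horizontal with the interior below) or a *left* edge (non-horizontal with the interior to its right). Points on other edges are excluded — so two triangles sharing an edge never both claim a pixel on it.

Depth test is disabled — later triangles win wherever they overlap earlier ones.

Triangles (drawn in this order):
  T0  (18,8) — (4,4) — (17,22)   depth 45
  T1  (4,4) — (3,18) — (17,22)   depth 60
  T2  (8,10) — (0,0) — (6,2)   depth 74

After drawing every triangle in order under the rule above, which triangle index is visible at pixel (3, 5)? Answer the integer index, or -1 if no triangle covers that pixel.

T0:
  2·area = 200  (B↔C swapped to make it positive)
  edge (18, 8)→(17, 22): d=(-1,14) right/bottom  bias=-1
  edge (17, 22)→(4, 4): d=(-13,-18) top-left  bias=+0
  edge (4, 4)→(18, 8): d=(14,4) right/bottom  bias=-1
    (2,2)@(5, 5): e=[185,5,10] → X
    (3,2)@(7, 5): e=[157,41,2] → X
    (4,2)@(9, 5): e=[129,77,-6] → .
    (2,3)@(5, 7): e=[183,-21,38] → .
    (3,3)@(7, 7): e=[155,15,30] → X
    (4,3)@(9, 7): e=[127,51,22] → X
    (5,3)@(11, 7): e=[99,87,14] → X
    (6,3)@(13, 7): e=[71,123,6] → X
    (7,3)@(15, 7): e=[43,159,-2] → .
    (3,4)@(7, 9): e=[153,-11,58] → .
    (4,4)@(9, 9): e=[125,25,50] → X
    (7,4)@(15, 9): e=[41,133,26] → X
  covered (27 px):
    . . . . . . . . . . .
    . . . . . . . . . . .
    . . X X . . . . . . .
    . . . X X X X . . . .
    . . . . X X X X X . .
    . . . . . X X X X . .
    . . . . . X X X X . .
    . . . . . . X X X . .
    . . . . . . . X X . .
    . . . . . . . X X . .
    . . . . . . . . X . .
T1:
  2·area = 200  (B↔C swapped to make it positive)
  edge (4, 4)→(17, 22): d=(13,18) right/bottom  bias=-1
  edge (17, 22)→(3, 18): d=(-14,-4) top-left  bias=+0
  edge (3, 18)→(4, 4): d=(1,-14) top-left  bias=+0
    (2,3)@(5, 7): e=[21,162,17] → X
    (3,3)@(7, 7): e=[-15,170,45] → .
    (2,4)@(5, 9): e=[47,134,19] → X
    (3,4)@(7, 9): e=[11,142,47] → X
    (4,4)@(9, 9): e=[-25,150,75] → .
    (2,5)@(5, 11): e=[73,106,21] → X
    (4,5)@(9, 11): e=[1,122,77] → X
    (5,5)@(11, 11): e=[-35,130,105] → .
    (2,6)@(5, 13): e=[99,78,23] → X
    (5,6)@(11, 13): e=[-9,102,107] → .
    (2,7)@(5, 15): e=[125,50,25] → X
    (5,7)@(11, 15): e=[17,74,109] → X
  covered (23 px):
    . . . . . . . . . . .
    . . . . . . . . . . .
    . . . . . . . . . . .
    . . X . . . . . . . .
    . . X X . . . . . . .
    . . X X X . . . . . .
    . . X X X . . . . . .
    . . X X X X . . . . .
    . . X X X X X . . . .
    . . . X X X X . . . .
    . . . . . . . X . . .
T2:
  2·area = 44
  edge (8, 10)→(0, 0): d=(-8,-10) top-left  bias=+0
  edge (0, 0)→(6, 2): d=(6,2) right/bottom  bias=-1
  edge (6, 2)→(8, 10): d=(2,8) right/bottom  bias=-1
    (0,0)@(1, 1): e=[2,4,38] → X
    (1,0)@(3, 1): e=[22,0,22] → .  [on edge]
    (0,1)@(1, 3): e=[-14,16,42] → .
    (1,1)@(3, 3): e=[6,12,26] → X
    (2,1)@(5, 3): e=[26,8,10] → X
    (3,1)@(7, 3): e=[46,4,-6] → .
    (4,1)@(9, 3): e=[66,0,-22] → .  [on edge]
    (1,2)@(3, 5): e=[-10,24,30] → .
    (2,2)@(5, 5): e=[10,20,14] → X
    (3,2)@(7, 5): e=[30,16,-2] → .
    (7,2)@(15, 5): e=[110,0,-66] → .  [on edge]
    (2,3)@(5, 7): e=[-6,32,18] → .
    (10,3)@(21, 7): e=[154,0,-110] → .  [on edge]
  covered (5 px):
    X . . . . . . . . . .
    . X X . . . . . . . .
    . . X . . . . . . . .
    . . . X . . . . . . .
    . . . . . . . . . . .
    . . . . . . . . . . .
    . . . . . . . . . . .
    . . . . . . . . . . .
    . . . . . . . . . . .
    . . . . . . . . . . .
    . . . . . . . . . . .

Z-buffer (winner per pixel, '.' = empty):
  2 . . . . . . . . . .
  . 2 2 . . . . . . . .
  . . 2 0 . . . . . . .
  . . 1 2 0 0 0 . . . .
  . . 1 1 0 0 0 0 0 . .
  . . 1 1 1 0 0 0 0 . .
  . . 1 1 1 0 0 0 0 . .
  . . 1 1 1 1 0 0 0 . .
  . . 1 1 1 1 1 0 0 . .
  . . . 1 1 1 1 0 0 . .
  . . . . . . . 1 0 . .

Answer: 1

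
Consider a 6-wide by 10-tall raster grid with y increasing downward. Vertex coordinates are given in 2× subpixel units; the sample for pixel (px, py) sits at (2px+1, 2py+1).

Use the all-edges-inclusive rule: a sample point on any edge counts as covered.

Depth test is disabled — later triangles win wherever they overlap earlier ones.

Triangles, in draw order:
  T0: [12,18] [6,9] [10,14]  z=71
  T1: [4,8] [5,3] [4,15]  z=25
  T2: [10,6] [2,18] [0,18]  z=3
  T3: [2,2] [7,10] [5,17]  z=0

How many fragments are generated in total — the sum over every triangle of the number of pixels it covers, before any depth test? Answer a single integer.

T0:
  2·area = 6
  edge (12, 18)→(6, 9): d=(-6,-9) inclusive
  edge (6, 9)→(10, 14): d=(4,5) inclusive
  edge (10, 14)→(12, 18): d=(2,4) inclusive
    (4,6)@(9, 13): e=[3,1,2] → #
    (5,6)@(11, 13): e=[21,-9,-6] → ·
    (4,7)@(9, 15): e=[-9,9,6] → ·
  covered (1 px):
    · · · · · ·
    · · · · · ·
    · · · · · ·
    · · · · · ·
    · · · · · ·
    · · · · · ·
    · · · · # ·
    · · · · · ·
    · · · · · ·
    · · · · · ·
T1:
  2·area = 7
  edge (4, 8)→(5, 3): d=(1,-5) inclusive
  edge (5, 3)→(4, 15): d=(-1,12) inclusive
  edge (4, 15)→(4, 8): d=(0,-7) inclusive
    (2,1)@(5, 3): e=[0,0,7] → #  [on edge]
    (3,1)@(7, 3): e=[10,-24,21] → ·
    (2,2)@(5, 5): e=[2,-2,7] → ·
    (1,6)@(3, 13): e=[0,14,-7] → ·  [on edge]
  covered (1 px):
    · · · · · ·
    · · # · · ·
    · · · · · ·
    · · · · · ·
    · · · · · ·
    · · · · · ·
    · · · · · ·
    · · · · · ·
    · · · · · ·
    · · · · · ·
T2:
  2·area = 24
  edge (10, 6)→(2, 18): d=(-8,12) inclusive
  edge (2, 18)→(0, 18): d=(-2,0) inclusive
  edge (0, 18)→(10, 6): d=(10,-12) inclusive
    (2,6)@(5, 13): e=[4,10,10] → #
    (3,6)@(7, 13): e=[-20,10,34] → ·
    (1,7)@(3, 15): e=[12,6,6] → #
    (2,7)@(5, 15): e=[-12,6,30] → ·
    (0,8)@(1, 17): e=[20,2,2] → #
    (1,8)@(3, 17): e=[-4,2,26] → ·
    (0,9)@(1, 19): e=[4,-2,22] → ·
  covered (3 px):
    · · · · · ·
    · · · · · ·
    · · · · · ·
    · · · · · ·
    · · · · · ·
    · · · · · ·
    · · # · · ·
    · # · · · ·
    # · · · · ·
    · · · · · ·
T3:
  2·area = 51
  edge (2, 2)→(7, 10): d=(5,8) inclusive
  edge (7, 10)→(5, 17): d=(-2,7) inclusive
  edge (5, 17)→(2, 2): d=(-3,-15) inclusive
    (4,1)@(9, 3): e=[-51,0,102] → ·  [on edge]
    (1,2)@(3, 5): e=[7,38,6] → #
    (2,2)@(5, 5): e=[-9,24,36] → ·
    (1,3)@(3, 7): e=[17,34,0] → #  [on edge]
    (2,3)@(5, 7): e=[1,20,30] → #
    (3,3)@(7, 7): e=[-15,6,60] → ·
    (1,4)@(3, 9): e=[27,30,-6] → ·
    (2,4)@(5, 9): e=[11,16,24] → #
    (3,4)@(7, 9): e=[-5,2,54] → ·
    (2,5)@(5, 11): e=[21,12,18] → #
    (3,5)@(7, 11): e=[5,-2,48] → ·
    (2,6)@(5, 13): e=[31,8,12] → #
    (2,8)@(5, 17): e=[51,0,0] → #  [on edge]
  covered (8 px):
    · · · · · ·
    · · · · · ·
    · # · · · ·
    · # # · · ·
    · · # · · ·
    · · # · · ·
    · · # · · ·
    · · # · · ·
    · · # · · ·
    · · · · · ·

Answer: 13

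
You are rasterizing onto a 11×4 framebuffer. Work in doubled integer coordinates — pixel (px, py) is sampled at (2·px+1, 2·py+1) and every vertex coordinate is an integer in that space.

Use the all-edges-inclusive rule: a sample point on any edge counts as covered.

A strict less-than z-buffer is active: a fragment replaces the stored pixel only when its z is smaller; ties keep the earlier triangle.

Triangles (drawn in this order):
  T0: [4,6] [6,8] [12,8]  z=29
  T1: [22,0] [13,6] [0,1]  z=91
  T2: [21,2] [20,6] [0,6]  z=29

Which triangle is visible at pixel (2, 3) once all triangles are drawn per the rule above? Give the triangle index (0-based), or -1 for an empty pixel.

T0:
  2·area = 12  (B↔C swapped to make it positive)
  edge (4, 6)→(12, 8): d=(8,2) inclusive
  edge (12, 8)→(6, 8): d=(-6,0) inclusive
  edge (6, 8)→(4, 6): d=(-2,-2) inclusive
    (0,1)@(1, 3): e=[-18,30,0] → .  [on edge]
    (1,2)@(3, 5): e=[-6,18,0] → .  [on edge]
    (2,3)@(5, 7): e=[6,6,0] → X  [on edge]
    (3,3)@(7, 7): e=[2,6,4] → X
    (4,3)@(9, 7): e=[-2,6,8] → .
  covered (2 px):
    . . . . . . . . . . .
    . . . . . . . . . . .
    . . . . . . . . . . .
    . . X X . . . . . . .
T1:
  2·area = 123
  edge (22, 0)→(13, 6): d=(-9,6) inclusive
  edge (13, 6)→(0, 1): d=(-13,-5) inclusive
  edge (0, 1)→(22, 0): d=(22,-1) inclusive
    (0,0)@(1, 1): e=[117,5,1] → X
    (1,0)@(3, 1): e=[105,15,3] → X
    (2,0)@(5, 1): e=[93,25,5] → X
    (3,0)@(7, 1): e=[81,35,7] → X
    (4,0)@(9, 1): e=[69,45,9] → X
    (5,0)@(11, 1): e=[57,55,11] → X
    (6,0)@(13, 1): e=[45,65,13] → X
    (7,0)@(15, 1): e=[33,75,15] → X
    (8,0)@(17, 1): e=[21,85,17] → X
    (9,0)@(19, 1): e=[9,95,19] → X
    (10,0)@(21, 1): e=[-3,105,21] → .
    (0,1)@(1, 3): e=[99,-21,45] → .
  covered (18 px):
    X X X X X X X X X X .
    . . . X X X X X X . .
    . . . . . X X . . . .
    . . . . . . . . . . .
T2:
  2·area = 80
  edge (21, 2)→(20, 6): d=(-1,4) inclusive
  edge (20, 6)→(0, 6): d=(-20,0) inclusive
  edge (0, 6)→(21, 2): d=(21,-4) inclusive
    (8,1)@(17, 3): e=[15,60,5] → X
    (9,1)@(19, 3): e=[7,60,13] → X
    (10,1)@(21, 3): e=[-1,60,21] → .
    (3,2)@(7, 5): e=[53,20,7] → X
    (4,2)@(9, 5): e=[45,20,15] → X
    (5,2)@(11, 5): e=[37,20,23] → X
    (6,2)@(13, 5): e=[29,20,31] → X
    (7,2)@(15, 5): e=[21,20,39] → X
    (10,2)@(21, 5): e=[-3,20,63] → .
    (3,3)@(7, 7): e=[51,-20,49] → .
    (4,3)@(9, 7): e=[43,-20,57] → .
    (5,3)@(11, 7): e=[35,-20,65] → .
  covered (9 px):
    . . . . . . . . . . .
    . . . . . . . . X X .
    . . . X X X X X X X .
    . . . . . . . . . . .

Z-buffer (winner per pixel, '.' = empty):
  1 1 1 1 1 1 1 1 1 1 .
  . . . 1 1 1 1 1 2 2 .
  . . . 2 2 2 2 2 2 2 .
  . . 0 0 . . . . . . .

Final: 0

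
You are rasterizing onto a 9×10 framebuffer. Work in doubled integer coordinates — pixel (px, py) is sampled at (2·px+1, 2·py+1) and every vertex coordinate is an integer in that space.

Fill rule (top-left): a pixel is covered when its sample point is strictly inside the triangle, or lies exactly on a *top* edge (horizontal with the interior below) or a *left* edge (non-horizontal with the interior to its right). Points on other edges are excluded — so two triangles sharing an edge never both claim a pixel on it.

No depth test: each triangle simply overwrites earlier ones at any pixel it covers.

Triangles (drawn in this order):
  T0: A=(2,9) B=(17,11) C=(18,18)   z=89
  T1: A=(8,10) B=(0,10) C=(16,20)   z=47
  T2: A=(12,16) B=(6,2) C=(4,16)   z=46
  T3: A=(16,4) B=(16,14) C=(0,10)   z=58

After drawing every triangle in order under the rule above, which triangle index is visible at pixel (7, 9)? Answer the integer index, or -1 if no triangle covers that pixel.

T0:
  2·area = 103
  edge (2, 9)→(17, 11): d=(15,2) right/bottom  bias=-1
  edge (17, 11)→(18, 18): d=(1,7) right/bottom  bias=-1
  edge (18, 18)→(2, 9): d=(-16,-9) top-left  bias=+0
    (3,5)@(7, 11): e=[20,70,13] → █
    (4,5)@(9, 11): e=[16,56,31] → █
    (5,5)@(11, 11): e=[12,42,49] → █
    (6,5)@(13, 11): e=[8,28,67] → █
    (7,5)@(15, 11): e=[4,14,85] → █
    (8,5)@(17, 11): e=[0,0,103] → ·  [on edge]
    (3,6)@(7, 13): e=[50,72,-19] → ·
    (4,6)@(9, 13): e=[46,58,-1] → ·
    (5,6)@(11, 13): e=[42,44,17] → █
    (8,6)@(17, 13): e=[30,2,71] → █
    (5,7)@(11, 15): e=[72,46,-15] → ·
    (6,7)@(13, 15): e=[68,32,3] → █
  covered (13 px):
    · · · · · · · · ·
    · · · · · · · · ·
    · · · · · · · · ·
    · · · · · · · · ·
    · · · · · · · · ·
    · · · █ █ █ █ █ ·
    · · · · · █ █ █ █
    · · · · · · █ █ █
    · · · · · · · · █
    · · · · · · · · ·
T1:
  2·area = 80  (B↔C swapped to make it positive)
  edge (8, 10)→(16, 20): d=(8,10) right/bottom  bias=-1
  edge (16, 20)→(0, 10): d=(-16,-10) top-left  bias=+0
  edge (0, 10)→(8, 10): d=(8,0) top-left  bias=+0
    (1,5)@(3, 11): e=[58,14,8] → █
    (2,5)@(5, 11): e=[38,34,8] → █
    (3,5)@(7, 11): e=[18,54,8] → █
    (4,5)@(9, 11): e=[-2,74,8] → ·
    (1,6)@(3, 13): e=[74,-18,24] → ·
    (2,6)@(5, 13): e=[54,2,24] → █
    (4,6)@(9, 13): e=[14,42,24] → █
    (5,6)@(11, 13): e=[-6,62,24] → ·
    (2,7)@(5, 15): e=[70,-30,40] → ·
    (3,7)@(7, 15): e=[50,-10,40] → ·
    (4,7)@(9, 15): e=[30,10,40] → █
    (5,7)@(11, 15): e=[10,30,40] → █
  covered (10 px):
    · · · · · · · · ·
    · · · · · · · · ·
    · · · · · · · · ·
    · · · · · · · · ·
    · · · · · · · · ·
    · █ █ █ · · · · ·
    · · █ █ █ · · · ·
    · · · · █ █ · · ·
    · · · · · · █ · ·
    · · · · · · · █ ·
T2:
  2·area = 112  (B↔C swapped to make it positive)
  edge (12, 16)→(4, 16): d=(-8,0) right/bottom  bias=-1
  edge (4, 16)→(6, 2): d=(2,-14) top-left  bias=+0
  edge (6, 2)→(12, 16): d=(6,14) right/bottom  bias=-1
    (3,2)@(7, 5): e=[88,20,4] → █
    (4,2)@(9, 5): e=[88,48,-24] → ·
    (3,3)@(7, 7): e=[72,24,16] → █
    (4,3)@(9, 7): e=[72,52,-12] → ·
    (2,4)@(5, 9): e=[56,0,56] → █  [on edge]
    (4,4)@(9, 9): e=[56,56,0] → ·  [on edge]
    (2,5)@(5, 11): e=[40,4,68] → █
    (4,5)@(9, 11): e=[40,60,12] → █
    (5,5)@(11, 11): e=[40,88,-16] → ·
    (2,6)@(5, 13): e=[24,8,80] → █
    (5,6)@(11, 13): e=[24,92,-4] → ·
    (2,7)@(5, 15): e=[8,12,92] → █
  covered (14 px):
    · · · · · · · · ·
    · · · · · · · · ·
    · · · █ · · · · ·
    · · · █ · · · · ·
    · · █ █ · · · · ·
    · · █ █ █ · · · ·
    · · █ █ █ · · · ·
    · · █ █ █ █ · · ·
    · · · · · · · · ·
    · · · · · · · · ·
T3:
  2·area = 160
  edge (16, 4)→(16, 14): d=(0,10) right/bottom  bias=-1
  edge (16, 14)→(0, 10): d=(-16,-4) top-left  bias=+0
  edge (0, 10)→(16, 4): d=(16,-6) top-left  bias=+0
    (7,2)@(15, 5): e=[10,140,10] → █
    (8,2)@(17, 5): e=[-10,148,22] → ·
    (4,3)@(9, 7): e=[70,84,6] → █
    (5,3)@(11, 7): e=[50,92,18] → █
    (6,3)@(13, 7): e=[30,100,30] → █
    (8,3)@(17, 7): e=[-10,116,54] → ·
    (1,4)@(3, 9): e=[130,28,2] → █
    (2,4)@(5, 9): e=[110,36,14] → █
    (3,4)@(7, 9): e=[90,44,26] → █
    (8,4)@(17, 9): e=[-10,84,86] → ·
    (1,5)@(3, 11): e=[130,-4,34] → ·
    (2,5)@(5, 11): e=[110,4,46] → █
  covered (20 px):
    · · · · · · · · ·
    · · · · · · · · ·
    · · · · · · · █ ·
    · · · · █ █ █ █ ·
    · █ █ █ █ █ █ █ ·
    · · █ █ █ █ █ █ ·
    · · · · · · █ █ ·
    · · · · · · · · ·
    · · · · · · · · ·
    · · · · · · · · ·

Z-buffer (winner per pixel, '.' = empty):
  . . . . . . . . .
  . . . . . . . . .
  . . . 2 . . . 3 .
  . . . 2 3 3 3 3 .
  . 3 3 3 3 3 3 3 .
  . 1 3 3 3 3 3 3 .
  . . 2 2 2 0 3 3 0
  . . 2 2 2 2 0 0 0
  . . . . . . 1 . 0
  . . . . . . . 1 .

Final: 1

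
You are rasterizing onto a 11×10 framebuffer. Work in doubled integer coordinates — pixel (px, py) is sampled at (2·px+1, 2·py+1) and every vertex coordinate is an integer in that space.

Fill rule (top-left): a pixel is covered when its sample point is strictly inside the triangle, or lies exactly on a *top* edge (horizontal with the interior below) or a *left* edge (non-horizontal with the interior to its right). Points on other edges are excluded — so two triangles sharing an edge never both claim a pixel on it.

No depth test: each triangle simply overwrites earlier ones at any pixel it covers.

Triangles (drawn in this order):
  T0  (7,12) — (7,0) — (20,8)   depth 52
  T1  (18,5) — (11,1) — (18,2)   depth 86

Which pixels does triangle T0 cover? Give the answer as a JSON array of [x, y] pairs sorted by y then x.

T0:
  2·area = 156
  edge (7, 12)→(7, 0): d=(0,-12) top-left  bias=+0
  edge (7, 0)→(20, 8): d=(13,8) right/bottom  bias=-1
  edge (20, 8)→(7, 12): d=(-13,4) right/bottom  bias=-1
    (3,0)@(7, 1): e=[0,13,143] → X  [on edge]
    (4,0)@(9, 1): e=[24,-3,135] → .
    (3,1)@(7, 3): e=[0,39,117] → X  [on edge]
    (4,1)@(9, 3): e=[24,23,109] → X
    (5,1)@(11, 3): e=[48,7,101] → X
    (6,1)@(13, 3): e=[72,-9,93] → .
    (3,2)@(7, 5): e=[0,65,91] → X  [on edge]
    (6,2)@(13, 5): e=[72,17,67] → X
    (7,2)@(15, 5): e=[96,1,59] → X
    (8,2)@(17, 5): e=[120,-15,51] → .
    (3,3)@(7, 7): e=[0,91,65] → X  [on edge]
    (8,3)@(17, 7): e=[120,11,25] → X
    (3,4)@(7, 9): e=[0,117,39] → X  [on edge]
    (3,5)@(7, 11): e=[0,143,13] → X  [on edge]
    (3,6)@(7, 13): e=[0,169,-13] → .  [on edge]
    (3,7)@(7, 15): e=[0,195,-39] → .  [on edge]
    (3,8)@(7, 17): e=[0,221,-65] → .  [on edge]
    (3,9)@(7, 19): e=[0,247,-91] → .  [on edge]
  covered (22 px):
    . . . X . . . . . . .
    . . . X X X . . . . .
    . . . X X X X X . . .
    . . . X X X X X X . .
    . . . X X X X X . . .
    . . . X X . . . . . .
    . . . . . . . . . . .
    . . . . . . . . . . .
    . . . . . . . . . . .
    . . . . . . . . . . .
T1:
  2·area = 21
  edge (18, 5)→(11, 1): d=(-7,-4) top-left  bias=+0
  edge (11, 1)→(18, 2): d=(7,1) right/bottom  bias=-1
  edge (18, 2)→(18, 5): d=(0,3) right/bottom  bias=-1
    (5,0)@(11, 1): e=[0,0,21] → .  [on edge]
    (7,1)@(15, 3): e=[2,10,9] → X
    (8,1)@(17, 3): e=[10,8,3] → X
    (9,1)@(19, 3): e=[18,6,-3] → .
    (7,2)@(15, 5): e=[-12,24,9] → .
    (8,2)@(17, 5): e=[-4,22,3] → .
  covered (2 px):
    . . . . . . . . . . .
    . . . . . . . X X . .
    . . . . . . . . . . .
    . . . . . . . . . . .
    . . . . . . . . . . .
    . . . . . . . . . . .
    . . . . . . . . . . .
    . . . . . . . . . . .
    . . . . . . . . . . .
    . . . . . . . . . . .

Result: [[3,0],[3,1],[4,1],[5,1],[3,2],[4,2],[5,2],[6,2],[7,2],[3,3],[4,3],[5,3],[6,3],[7,3],[8,3],[3,4],[4,4],[5,4],[6,4],[7,4],[3,5],[4,5]]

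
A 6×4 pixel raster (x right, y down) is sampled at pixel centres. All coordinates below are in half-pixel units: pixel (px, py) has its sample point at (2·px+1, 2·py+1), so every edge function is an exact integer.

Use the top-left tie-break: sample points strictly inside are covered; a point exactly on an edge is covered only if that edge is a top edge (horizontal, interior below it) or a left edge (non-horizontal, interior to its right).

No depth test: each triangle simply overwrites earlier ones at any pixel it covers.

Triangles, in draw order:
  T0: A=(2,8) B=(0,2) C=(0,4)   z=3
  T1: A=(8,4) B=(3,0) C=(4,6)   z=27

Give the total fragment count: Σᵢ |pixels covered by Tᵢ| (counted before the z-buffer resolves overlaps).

T0:
  2·area = 4  (B↔C swapped to make it positive)
  edge (2, 8)→(0, 4): d=(-2,-4) top-left  bias=+0
  edge (0, 4)→(0, 2): d=(0,-2) top-left  bias=+0
  edge (0, 2)→(2, 8): d=(2,6) right/bottom  bias=-1
    (0,2)@(1, 5): e=[2,2,0] → ·  [on edge]
  covered (0 px):
    · · · · · ·
    · · · · · ·
    · · · · · ·
    · · · · · ·
T1:
  2·area = 26  (B↔C swapped to make it positive)
  edge (8, 4)→(4, 6): d=(-4,2) right/bottom  bias=-1
  edge (4, 6)→(3, 0): d=(-1,-6) top-left  bias=+0
  edge (3, 0)→(8, 4): d=(5,4) right/bottom  bias=-1
    (2,1)@(5, 3): e=[10,9,7] → #
    (3,1)@(7, 3): e=[6,21,-1] → ·
    (2,2)@(5, 5): e=[2,7,17] → #
    (3,2)@(7, 5): e=[-2,19,9] → ·
    (2,3)@(5, 7): e=[-6,5,27] → ·
  covered (2 px):
    · · · · · ·
    · · # · · ·
    · · # · · ·
    · · · · · ·

Result: 2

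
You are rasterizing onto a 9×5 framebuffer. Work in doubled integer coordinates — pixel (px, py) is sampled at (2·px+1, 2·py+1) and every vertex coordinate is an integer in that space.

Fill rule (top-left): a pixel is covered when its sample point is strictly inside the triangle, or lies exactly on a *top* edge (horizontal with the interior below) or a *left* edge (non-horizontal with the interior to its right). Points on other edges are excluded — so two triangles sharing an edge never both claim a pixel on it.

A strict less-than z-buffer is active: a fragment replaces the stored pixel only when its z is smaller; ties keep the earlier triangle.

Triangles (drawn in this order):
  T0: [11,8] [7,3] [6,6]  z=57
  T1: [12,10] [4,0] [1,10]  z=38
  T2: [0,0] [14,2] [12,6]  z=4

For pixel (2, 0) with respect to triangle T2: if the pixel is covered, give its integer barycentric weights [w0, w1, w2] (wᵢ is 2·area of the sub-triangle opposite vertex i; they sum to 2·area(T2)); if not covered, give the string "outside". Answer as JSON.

T0:
  2·area = 17  (B↔C swapped to make it positive)
  edge (11, 8)→(6, 6): d=(-5,-2) top-left  bias=+0
  edge (6, 6)→(7, 3): d=(1,-3) top-left  bias=+0
  edge (7, 3)→(11, 8): d=(4,5) right/bottom  bias=-1
    (3,1)@(7, 3): e=[17,0,0] → ·  [on edge]
    (3,2)@(7, 5): e=[7,2,8] → █
    (4,2)@(9, 5): e=[11,8,-2] → ·
    (3,3)@(7, 7): e=[-3,4,16] → ·
    (4,3)@(9, 7): e=[1,10,6] → █
    (5,3)@(11, 7): e=[5,16,-4] → ·
    (2,4)@(5, 9): e=[-17,0,34] → ·  [on edge]
    (4,4)@(9, 9): e=[-9,12,14] → ·
  covered (2 px):
    · · · · · · · · ·
    · · · · · · · · ·
    · · · █ · · · · ·
    · · · · █ · · · ·
    · · · · · · · · ·
T1:
  2·area = 110  (B↔C swapped to make it positive)
  edge (12, 10)→(1, 10): d=(-11,0) right/bottom  bias=-1
  edge (1, 10)→(4, 0): d=(3,-10) top-left  bias=+0
  edge (4, 0)→(12, 10): d=(8,10) right/bottom  bias=-1
    (2,1)@(5, 3): e=[77,19,14] → █
    (3,1)@(7, 3): e=[77,39,-6] → ·
    (1,2)@(3, 5): e=[55,5,50] → █
    (3,2)@(7, 5): e=[55,45,10] → █
    (4,2)@(9, 5): e=[55,65,-10] → ·
    (1,3)@(3, 7): e=[33,11,66] → █
    (4,3)@(9, 7): e=[33,71,6] → █
    (5,3)@(11, 7): e=[33,91,-14] → ·
    (1,4)@(3, 9): e=[11,17,82] → █
    (5,4)@(11, 9): e=[11,97,2] → █
    (6,4)@(13, 9): e=[11,117,-18] → ·
  covered (13 px):
    · · · · · · · · ·
    · · █ · · · · · ·
    · █ █ █ · · · · ·
    · █ █ █ █ · · · ·
    · █ █ █ █ █ · · ·
T2:
  2·area = 60
  edge (0, 0)→(14, 2): d=(14,2) right/bottom  bias=-1
  edge (14, 2)→(12, 6): d=(-2,4) right/bottom  bias=-1
  edge (12, 6)→(0, 0): d=(-12,-6) top-left  bias=+0
    (1,0)@(3, 1): e=[8,46,6] → █
    (2,0)@(5, 1): e=[4,38,18] → █
    (3,0)@(7, 1): e=[0,30,30] → ·  [on edge]
    (1,1)@(3, 3): e=[36,42,-18] → ·
    (2,1)@(5, 3): e=[32,34,-6] → ·
    (3,1)@(7, 3): e=[28,26,6] → █
    (4,1)@(9, 3): e=[24,18,18] → █
    (5,1)@(11, 3): e=[20,10,30] → █
    (6,1)@(13, 3): e=[16,2,42] → █
    (7,1)@(15, 3): e=[12,-6,54] → ·
    (3,2)@(7, 5): e=[56,22,-18] → ·
    (4,2)@(9, 5): e=[52,14,-6] → ·
  covered (7 px):
    · █ █ · · · · · ·
    · · · █ █ █ █ · ·
    · · · · · █ · · ·
    · · · · · · · · ·
    · · · · · · · · ·

Result: [38,18,4]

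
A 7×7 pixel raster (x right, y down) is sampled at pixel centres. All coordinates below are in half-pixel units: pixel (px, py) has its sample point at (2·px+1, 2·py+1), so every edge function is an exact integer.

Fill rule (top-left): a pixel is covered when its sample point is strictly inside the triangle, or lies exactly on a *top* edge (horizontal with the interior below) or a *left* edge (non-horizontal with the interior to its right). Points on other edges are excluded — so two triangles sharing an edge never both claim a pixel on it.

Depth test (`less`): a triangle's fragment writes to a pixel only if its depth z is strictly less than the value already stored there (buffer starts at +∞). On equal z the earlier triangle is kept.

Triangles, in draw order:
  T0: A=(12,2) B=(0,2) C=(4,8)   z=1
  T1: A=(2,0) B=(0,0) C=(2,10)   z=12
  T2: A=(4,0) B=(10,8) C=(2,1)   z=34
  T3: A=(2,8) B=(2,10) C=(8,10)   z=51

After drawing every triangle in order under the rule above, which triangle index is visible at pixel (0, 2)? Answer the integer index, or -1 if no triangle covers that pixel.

T0:
  2·area = 72  (B↔C swapped to make it positive)
  edge (12, 2)→(4, 8): d=(-8,6) right/bottom  bias=-1
  edge (4, 8)→(0, 2): d=(-4,-6) top-left  bias=+0
  edge (0, 2)→(12, 2): d=(12,0) top-left  bias=+0
    (0,1)@(1, 3): e=[58,2,12] → X
    (1,1)@(3, 3): e=[46,14,12] → X
    (2,1)@(5, 3): e=[34,26,12] → X
    (3,1)@(7, 3): e=[22,38,12] → X
    (4,1)@(9, 3): e=[10,50,12] → X
    (5,1)@(11, 3): e=[-2,62,12] → .
    (0,2)@(1, 5): e=[42,-6,36] → .
    (1,2)@(3, 5): e=[30,6,36] → X
    (4,2)@(9, 5): e=[-6,42,36] → .
    (1,3)@(3, 7): e=[14,-2,60] → .
    (2,3)@(5, 7): e=[2,10,60] → X
    (3,3)@(7, 7): e=[-10,22,60] → .
  covered (9 px):
    . . . . . . .
    X X X X X . .
    . X X X . . .
    . . X . . . .
    . . . . . . .
    . . . . . . .
    . . . . . . .
T1:
  2·area = 20  (B↔C swapped to make it positive)
  edge (2, 0)→(2, 10): d=(0,10) right/bottom  bias=-1
  edge (2, 10)→(0, 0): d=(-2,-10) top-left  bias=+0
  edge (0, 0)→(2, 0): d=(2,0) top-left  bias=+0
    (0,0)@(1, 1): e=[10,8,2] → X
    (1,0)@(3, 1): e=[-10,28,2] → .
    (0,1)@(1, 3): e=[10,4,6] → X
    (1,1)@(3, 3): e=[-10,24,6] → .
    (0,2)@(1, 5): e=[10,0,10] → X  [on edge]
    (1,2)@(3, 5): e=[-10,20,10] → .
    (0,3)@(1, 7): e=[10,-4,14] → .
  covered (3 px):
    X . . . . . .
    X . . . . . .
    X . . . . . .
    . . . . . . .
    . . . . . . .
    . . . . . . .
    . . . . . . .
T2:
  2·area = 22
  edge (4, 0)→(10, 8): d=(6,8) right/bottom  bias=-1
  edge (10, 8)→(2, 1): d=(-8,-7) top-left  bias=+0
  edge (2, 1)→(4, 0): d=(2,-1) top-left  bias=+0
    (1,0)@(3, 1): e=[14,7,1] → X
    (2,0)@(5, 1): e=[-2,21,3] → .
    (1,1)@(3, 3): e=[26,-9,5] → .
    (2,1)@(5, 3): e=[10,5,7] → X
    (3,1)@(7, 3): e=[-6,19,9] → .
    (2,2)@(5, 5): e=[22,-11,11] → .
    (3,2)@(7, 5): e=[6,3,13] → X
    (4,2)@(9, 5): e=[-10,17,15] → .
    (3,3)@(7, 7): e=[18,-13,17] → .
    (4,3)@(9, 7): e=[2,1,19] → X
    (5,3)@(11, 7): e=[-14,15,21] → .
    (4,4)@(9, 9): e=[14,-15,23] → .
  covered (4 px):
    . X . . . . .
    . . X . . . .
    . . . X . . .
    . . . . X . .
    . . . . . . .
    . . . . . . .
    . . . . . . .
T3:
  2·area = 12  (B↔C swapped to make it positive)
  edge (2, 8)→(8, 10): d=(6,2) right/bottom  bias=-1
  edge (8, 10)→(2, 10): d=(-6,0) right/bottom  bias=-1
  edge (2, 10)→(2, 8): d=(0,-2) top-left  bias=+0
    (1,4)@(3, 9): e=[4,6,2] → X
    (2,4)@(5, 9): e=[0,6,6] → .  [on edge]
    (1,5)@(3, 11): e=[16,-6,2] → .
    (5,5)@(11, 11): e=[0,-6,18] → .  [on edge]
  covered (1 px):
    . . . . . . .
    . . . . . . .
    . . . . . . .
    . . . . . . .
    . X . . . . .
    . . . . . . .
    . . . . . . .

Z-buffer (winner per pixel, '.' = empty):
  1 2 . . . . .
  0 0 0 0 0 . .
  1 0 0 0 . . .
  . . 0 . 2 . .
  . 3 . . . . .
  . . . . . . .
  . . . . . . .

Result: 1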